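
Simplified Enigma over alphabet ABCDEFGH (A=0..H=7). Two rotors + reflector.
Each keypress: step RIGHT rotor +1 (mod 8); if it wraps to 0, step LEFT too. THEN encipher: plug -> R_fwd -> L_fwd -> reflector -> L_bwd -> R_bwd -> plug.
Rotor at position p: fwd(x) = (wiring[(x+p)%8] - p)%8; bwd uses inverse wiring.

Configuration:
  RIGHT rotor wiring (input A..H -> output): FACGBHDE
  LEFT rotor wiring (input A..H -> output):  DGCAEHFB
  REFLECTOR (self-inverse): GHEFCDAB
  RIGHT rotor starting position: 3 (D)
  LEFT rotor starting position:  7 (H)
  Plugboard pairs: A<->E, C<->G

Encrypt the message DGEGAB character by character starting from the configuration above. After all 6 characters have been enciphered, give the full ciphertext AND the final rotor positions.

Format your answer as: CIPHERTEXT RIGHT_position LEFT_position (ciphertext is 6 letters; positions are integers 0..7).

Char 1 ('D'): step: R->4, L=7; D->plug->D->R->A->L->C->refl->E->L'->B->R'->E->plug->A
Char 2 ('G'): step: R->5, L=7; G->plug->C->R->H->L->G->refl->A->L'->G->R'->B->plug->B
Char 3 ('E'): step: R->6, L=7; E->plug->A->R->F->L->F->refl->D->L'->D->R'->G->plug->C
Char 4 ('G'): step: R->7, L=7; G->plug->C->R->B->L->E->refl->C->L'->A->R'->G->plug->C
Char 5 ('A'): step: R->0, L->0 (L advanced); A->plug->E->R->B->L->G->refl->A->L'->D->R'->G->plug->C
Char 6 ('B'): step: R->1, L=0; B->plug->B->R->B->L->G->refl->A->L'->D->R'->G->plug->C
Final: ciphertext=ABCCCC, RIGHT=1, LEFT=0

Answer: ABCCCC 1 0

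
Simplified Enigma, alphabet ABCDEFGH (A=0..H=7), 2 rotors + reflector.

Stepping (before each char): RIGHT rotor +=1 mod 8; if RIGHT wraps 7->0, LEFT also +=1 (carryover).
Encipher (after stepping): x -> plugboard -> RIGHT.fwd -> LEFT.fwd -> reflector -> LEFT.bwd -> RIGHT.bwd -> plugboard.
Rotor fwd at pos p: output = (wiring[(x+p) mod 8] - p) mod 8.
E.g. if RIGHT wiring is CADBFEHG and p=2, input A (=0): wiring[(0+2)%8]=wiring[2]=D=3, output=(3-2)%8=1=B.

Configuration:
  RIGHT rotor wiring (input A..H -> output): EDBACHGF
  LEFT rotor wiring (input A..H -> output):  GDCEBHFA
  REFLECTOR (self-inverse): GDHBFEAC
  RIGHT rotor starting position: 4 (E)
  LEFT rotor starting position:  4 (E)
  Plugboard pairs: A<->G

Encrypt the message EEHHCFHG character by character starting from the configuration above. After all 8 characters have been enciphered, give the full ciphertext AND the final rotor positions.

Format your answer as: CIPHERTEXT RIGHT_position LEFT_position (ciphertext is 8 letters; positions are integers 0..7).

Char 1 ('E'): step: R->5, L=4; E->plug->E->R->G->L->G->refl->A->L'->H->R'->D->plug->D
Char 2 ('E'): step: R->6, L=4; E->plug->E->R->D->L->E->refl->F->L'->A->R'->A->plug->G
Char 3 ('H'): step: R->7, L=4; H->plug->H->R->H->L->A->refl->G->L'->G->R'->A->plug->G
Char 4 ('H'): step: R->0, L->5 (L advanced); H->plug->H->R->F->L->F->refl->E->L'->H->R'->F->plug->F
Char 5 ('C'): step: R->1, L=5; C->plug->C->R->H->L->E->refl->F->L'->F->R'->F->plug->F
Char 6 ('F'): step: R->2, L=5; F->plug->F->R->D->L->B->refl->D->L'->C->R'->G->plug->A
Char 7 ('H'): step: R->3, L=5; H->plug->H->R->G->L->H->refl->C->L'->A->R'->G->plug->A
Char 8 ('G'): step: R->4, L=5; G->plug->A->R->G->L->H->refl->C->L'->A->R'->E->plug->E
Final: ciphertext=DGGFFAAE, RIGHT=4, LEFT=5

Answer: DGGFFAAE 4 5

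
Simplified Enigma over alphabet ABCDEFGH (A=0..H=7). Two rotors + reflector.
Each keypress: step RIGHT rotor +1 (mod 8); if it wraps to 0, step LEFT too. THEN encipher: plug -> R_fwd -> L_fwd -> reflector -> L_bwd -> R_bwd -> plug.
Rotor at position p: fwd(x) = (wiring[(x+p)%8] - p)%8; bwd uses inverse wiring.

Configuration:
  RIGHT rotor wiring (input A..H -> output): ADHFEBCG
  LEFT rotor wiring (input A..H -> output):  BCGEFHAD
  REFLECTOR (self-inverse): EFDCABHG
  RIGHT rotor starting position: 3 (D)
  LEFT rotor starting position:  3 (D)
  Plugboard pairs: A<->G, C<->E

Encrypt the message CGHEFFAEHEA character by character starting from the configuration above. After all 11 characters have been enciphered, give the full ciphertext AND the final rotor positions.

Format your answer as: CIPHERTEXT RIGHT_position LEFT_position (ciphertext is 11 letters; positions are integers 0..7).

Char 1 ('C'): step: R->4, L=3; C->plug->E->R->E->L->A->refl->E->L'->C->R'->D->plug->D
Char 2 ('G'): step: R->5, L=3; G->plug->A->R->E->L->A->refl->E->L'->C->R'->F->plug->F
Char 3 ('H'): step: R->6, L=3; H->plug->H->R->D->L->F->refl->B->L'->A->R'->B->plug->B
Char 4 ('E'): step: R->7, L=3; E->plug->C->R->E->L->A->refl->E->L'->C->R'->G->plug->A
Char 5 ('F'): step: R->0, L->4 (L advanced); F->plug->F->R->B->L->D->refl->C->L'->G->R'->H->plug->H
Char 6 ('F'): step: R->1, L=4; F->plug->F->R->B->L->D->refl->C->L'->G->R'->B->plug->B
Char 7 ('A'): step: R->2, L=4; A->plug->G->R->G->L->C->refl->D->L'->B->R'->H->plug->H
Char 8 ('E'): step: R->3, L=4; E->plug->C->R->G->L->C->refl->D->L'->B->R'->B->plug->B
Char 9 ('H'): step: R->4, L=4; H->plug->H->R->B->L->D->refl->C->L'->G->R'->C->plug->E
Char 10 ('E'): step: R->5, L=4; E->plug->C->R->B->L->D->refl->C->L'->G->R'->E->plug->C
Char 11 ('A'): step: R->6, L=4; A->plug->G->R->G->L->C->refl->D->L'->B->R'->E->plug->C
Final: ciphertext=DFBAHBHBECC, RIGHT=6, LEFT=4

Answer: DFBAHBHBECC 6 4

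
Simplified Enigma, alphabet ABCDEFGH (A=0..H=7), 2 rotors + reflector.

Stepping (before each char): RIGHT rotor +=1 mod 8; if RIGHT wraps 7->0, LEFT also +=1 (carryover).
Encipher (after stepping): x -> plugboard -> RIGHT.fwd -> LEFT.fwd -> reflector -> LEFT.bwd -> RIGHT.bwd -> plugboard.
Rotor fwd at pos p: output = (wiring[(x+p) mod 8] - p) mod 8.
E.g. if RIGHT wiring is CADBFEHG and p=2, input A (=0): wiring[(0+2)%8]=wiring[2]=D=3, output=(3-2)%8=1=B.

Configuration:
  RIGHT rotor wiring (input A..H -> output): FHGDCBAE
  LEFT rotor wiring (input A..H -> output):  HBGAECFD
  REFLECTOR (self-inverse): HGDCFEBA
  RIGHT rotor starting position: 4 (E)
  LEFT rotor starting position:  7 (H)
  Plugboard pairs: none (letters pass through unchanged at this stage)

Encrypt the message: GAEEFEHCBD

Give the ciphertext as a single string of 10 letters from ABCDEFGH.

Answer: EBDFBAAADA

Derivation:
Char 1 ('G'): step: R->5, L=7; G->plug->G->R->G->L->D->refl->C->L'->C->R'->E->plug->E
Char 2 ('A'): step: R->6, L=7; A->plug->A->R->C->L->C->refl->D->L'->G->R'->B->plug->B
Char 3 ('E'): step: R->7, L=7; E->plug->E->R->E->L->B->refl->G->L'->H->R'->D->plug->D
Char 4 ('E'): step: R->0, L->0 (L advanced); E->plug->E->R->C->L->G->refl->B->L'->B->R'->F->plug->F
Char 5 ('F'): step: R->1, L=0; F->plug->F->R->H->L->D->refl->C->L'->F->R'->B->plug->B
Char 6 ('E'): step: R->2, L=0; E->plug->E->R->G->L->F->refl->E->L'->E->R'->A->plug->A
Char 7 ('H'): step: R->3, L=0; H->plug->H->R->D->L->A->refl->H->L'->A->R'->A->plug->A
Char 8 ('C'): step: R->4, L=0; C->plug->C->R->E->L->E->refl->F->L'->G->R'->A->plug->A
Char 9 ('B'): step: R->5, L=0; B->plug->B->R->D->L->A->refl->H->L'->A->R'->D->plug->D
Char 10 ('D'): step: R->6, L=0; D->plug->D->R->B->L->B->refl->G->L'->C->R'->A->plug->A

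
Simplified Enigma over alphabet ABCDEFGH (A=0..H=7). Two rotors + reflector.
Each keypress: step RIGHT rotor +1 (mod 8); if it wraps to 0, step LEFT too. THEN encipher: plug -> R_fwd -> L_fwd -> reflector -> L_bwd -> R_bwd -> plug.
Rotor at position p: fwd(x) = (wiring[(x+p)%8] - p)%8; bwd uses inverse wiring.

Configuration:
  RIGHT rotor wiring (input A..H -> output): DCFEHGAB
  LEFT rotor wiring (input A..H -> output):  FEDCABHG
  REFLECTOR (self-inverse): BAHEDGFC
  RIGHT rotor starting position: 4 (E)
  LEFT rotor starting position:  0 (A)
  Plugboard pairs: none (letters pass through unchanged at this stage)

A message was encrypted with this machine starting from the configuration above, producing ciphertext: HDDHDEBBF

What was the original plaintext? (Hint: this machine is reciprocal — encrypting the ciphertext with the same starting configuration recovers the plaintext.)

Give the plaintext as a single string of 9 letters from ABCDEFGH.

Char 1 ('H'): step: R->5, L=0; H->plug->H->R->C->L->D->refl->E->L'->B->R'->A->plug->A
Char 2 ('D'): step: R->6, L=0; D->plug->D->R->E->L->A->refl->B->L'->F->R'->C->plug->C
Char 3 ('D'): step: R->7, L=0; D->plug->D->R->G->L->H->refl->C->L'->D->R'->C->plug->C
Char 4 ('H'): step: R->0, L->1 (L advanced); H->plug->H->R->B->L->C->refl->H->L'->D->R'->A->plug->A
Char 5 ('D'): step: R->1, L=1; D->plug->D->R->G->L->F->refl->G->L'->F->R'->E->plug->E
Char 6 ('E'): step: R->2, L=1; E->plug->E->R->G->L->F->refl->G->L'->F->R'->C->plug->C
Char 7 ('B'): step: R->3, L=1; B->plug->B->R->E->L->A->refl->B->L'->C->R'->H->plug->H
Char 8 ('B'): step: R->4, L=1; B->plug->B->R->C->L->B->refl->A->L'->E->R'->C->plug->C
Char 9 ('F'): step: R->5, L=1; F->plug->F->R->A->L->D->refl->E->L'->H->R'->G->plug->G

Answer: ACCAECHCG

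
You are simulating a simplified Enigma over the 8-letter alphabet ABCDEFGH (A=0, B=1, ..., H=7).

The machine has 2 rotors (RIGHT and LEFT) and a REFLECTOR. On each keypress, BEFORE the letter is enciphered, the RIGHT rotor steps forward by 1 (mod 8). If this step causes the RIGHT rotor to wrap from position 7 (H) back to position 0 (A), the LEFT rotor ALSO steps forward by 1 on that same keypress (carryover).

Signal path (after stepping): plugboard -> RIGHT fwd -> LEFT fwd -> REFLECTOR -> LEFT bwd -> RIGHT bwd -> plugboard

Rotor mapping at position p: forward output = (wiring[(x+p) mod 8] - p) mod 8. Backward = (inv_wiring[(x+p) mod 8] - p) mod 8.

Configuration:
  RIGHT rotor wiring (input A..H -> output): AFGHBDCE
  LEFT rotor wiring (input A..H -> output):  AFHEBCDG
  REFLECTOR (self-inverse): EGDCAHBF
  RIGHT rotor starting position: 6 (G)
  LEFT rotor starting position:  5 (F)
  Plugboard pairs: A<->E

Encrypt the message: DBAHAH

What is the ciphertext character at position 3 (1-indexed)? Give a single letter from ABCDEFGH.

Char 1 ('D'): step: R->7, L=5; D->plug->D->R->H->L->E->refl->A->L'->E->R'->G->plug->G
Char 2 ('B'): step: R->0, L->6 (L advanced); B->plug->B->R->F->L->G->refl->B->L'->E->R'->H->plug->H
Char 3 ('A'): step: R->1, L=6; A->plug->E->R->C->L->C->refl->D->L'->G->R'->C->plug->C

C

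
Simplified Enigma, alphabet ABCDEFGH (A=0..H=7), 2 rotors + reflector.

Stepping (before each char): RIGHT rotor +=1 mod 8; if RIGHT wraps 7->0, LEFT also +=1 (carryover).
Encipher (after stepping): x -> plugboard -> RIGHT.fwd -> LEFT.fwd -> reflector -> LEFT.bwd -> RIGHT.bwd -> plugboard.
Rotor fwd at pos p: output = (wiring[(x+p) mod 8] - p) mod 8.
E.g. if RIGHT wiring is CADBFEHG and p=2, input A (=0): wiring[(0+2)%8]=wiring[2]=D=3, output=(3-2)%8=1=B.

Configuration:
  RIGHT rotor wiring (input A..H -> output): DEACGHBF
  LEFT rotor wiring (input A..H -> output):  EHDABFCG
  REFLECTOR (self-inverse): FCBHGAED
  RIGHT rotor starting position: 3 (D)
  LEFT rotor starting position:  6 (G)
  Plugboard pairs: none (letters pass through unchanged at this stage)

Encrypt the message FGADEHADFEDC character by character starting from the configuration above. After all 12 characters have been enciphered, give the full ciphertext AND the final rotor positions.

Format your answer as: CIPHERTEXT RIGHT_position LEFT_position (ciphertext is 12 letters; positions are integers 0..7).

Answer: AFCBACFBECAB 7 7

Derivation:
Char 1 ('F'): step: R->4, L=6; F->plug->F->R->A->L->E->refl->G->L'->C->R'->A->plug->A
Char 2 ('G'): step: R->5, L=6; G->plug->G->R->F->L->C->refl->B->L'->D->R'->F->plug->F
Char 3 ('A'): step: R->6, L=6; A->plug->A->R->D->L->B->refl->C->L'->F->R'->C->plug->C
Char 4 ('D'): step: R->7, L=6; D->plug->D->R->B->L->A->refl->F->L'->E->R'->B->plug->B
Char 5 ('E'): step: R->0, L->7 (L advanced); E->plug->E->R->G->L->G->refl->E->L'->D->R'->A->plug->A
Char 6 ('H'): step: R->1, L=7; H->plug->H->R->C->L->A->refl->F->L'->B->R'->C->plug->C
Char 7 ('A'): step: R->2, L=7; A->plug->A->R->G->L->G->refl->E->L'->D->R'->F->plug->F
Char 8 ('D'): step: R->3, L=7; D->plug->D->R->G->L->G->refl->E->L'->D->R'->B->plug->B
Char 9 ('F'): step: R->4, L=7; F->plug->F->R->A->L->H->refl->D->L'->H->R'->E->plug->E
Char 10 ('E'): step: R->5, L=7; E->plug->E->R->H->L->D->refl->H->L'->A->R'->C->plug->C
Char 11 ('D'): step: R->6, L=7; D->plug->D->R->G->L->G->refl->E->L'->D->R'->A->plug->A
Char 12 ('C'): step: R->7, L=7; C->plug->C->R->F->L->C->refl->B->L'->E->R'->B->plug->B
Final: ciphertext=AFCBACFBECAB, RIGHT=7, LEFT=7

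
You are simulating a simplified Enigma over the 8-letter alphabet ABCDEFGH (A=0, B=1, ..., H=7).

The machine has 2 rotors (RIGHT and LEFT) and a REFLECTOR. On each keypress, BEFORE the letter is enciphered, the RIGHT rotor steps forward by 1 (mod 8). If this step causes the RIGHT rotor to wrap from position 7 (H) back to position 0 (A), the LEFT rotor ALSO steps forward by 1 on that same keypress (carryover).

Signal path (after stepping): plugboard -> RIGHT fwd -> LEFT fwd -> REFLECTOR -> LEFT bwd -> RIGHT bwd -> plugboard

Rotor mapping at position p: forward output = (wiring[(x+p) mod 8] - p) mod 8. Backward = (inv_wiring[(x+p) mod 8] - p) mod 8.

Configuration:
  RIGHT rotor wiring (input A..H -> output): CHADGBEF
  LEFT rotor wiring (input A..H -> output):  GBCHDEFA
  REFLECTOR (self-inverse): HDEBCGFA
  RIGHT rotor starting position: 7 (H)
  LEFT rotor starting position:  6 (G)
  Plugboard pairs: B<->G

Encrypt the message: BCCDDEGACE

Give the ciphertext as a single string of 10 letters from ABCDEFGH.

Char 1 ('B'): step: R->0, L->7 (L advanced); B->plug->G->R->E->L->A->refl->H->L'->B->R'->F->plug->F
Char 2 ('C'): step: R->1, L=7; C->plug->C->R->C->L->C->refl->E->L'->F->R'->D->plug->D
Char 3 ('C'): step: R->2, L=7; C->plug->C->R->E->L->A->refl->H->L'->B->R'->B->plug->G
Char 4 ('D'): step: R->3, L=7; D->plug->D->R->B->L->H->refl->A->L'->E->R'->G->plug->B
Char 5 ('D'): step: R->4, L=7; D->plug->D->R->B->L->H->refl->A->L'->E->R'->G->plug->B
Char 6 ('E'): step: R->5, L=7; E->plug->E->R->C->L->C->refl->E->L'->F->R'->D->plug->D
Char 7 ('G'): step: R->6, L=7; G->plug->B->R->H->L->G->refl->F->L'->G->R'->A->plug->A
Char 8 ('A'): step: R->7, L=7; A->plug->A->R->G->L->F->refl->G->L'->H->R'->F->plug->F
Char 9 ('C'): step: R->0, L->0 (L advanced); C->plug->C->R->A->L->G->refl->F->L'->G->R'->E->plug->E
Char 10 ('E'): step: R->1, L=0; E->plug->E->R->A->L->G->refl->F->L'->G->R'->A->plug->A

Answer: FDGBBDAFEA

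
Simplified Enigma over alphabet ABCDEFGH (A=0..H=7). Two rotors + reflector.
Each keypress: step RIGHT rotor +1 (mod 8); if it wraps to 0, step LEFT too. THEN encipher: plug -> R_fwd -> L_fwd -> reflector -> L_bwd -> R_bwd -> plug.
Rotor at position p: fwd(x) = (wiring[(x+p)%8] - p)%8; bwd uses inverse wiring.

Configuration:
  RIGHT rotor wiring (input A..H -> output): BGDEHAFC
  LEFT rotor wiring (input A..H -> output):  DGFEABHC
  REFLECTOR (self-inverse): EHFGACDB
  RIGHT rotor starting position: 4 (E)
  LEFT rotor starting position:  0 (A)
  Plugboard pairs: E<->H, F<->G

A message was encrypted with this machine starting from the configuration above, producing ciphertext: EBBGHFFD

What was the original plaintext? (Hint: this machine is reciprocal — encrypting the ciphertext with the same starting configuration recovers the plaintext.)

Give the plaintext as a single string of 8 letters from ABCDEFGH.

Char 1 ('E'): step: R->5, L=0; E->plug->H->R->C->L->F->refl->C->L'->H->R'->G->plug->F
Char 2 ('B'): step: R->6, L=0; B->plug->B->R->E->L->A->refl->E->L'->D->R'->C->plug->C
Char 3 ('B'): step: R->7, L=0; B->plug->B->R->C->L->F->refl->C->L'->H->R'->C->plug->C
Char 4 ('G'): step: R->0, L->1 (L advanced); G->plug->F->R->A->L->F->refl->C->L'->H->R'->E->plug->H
Char 5 ('H'): step: R->1, L=1; H->plug->E->R->H->L->C->refl->F->L'->A->R'->H->plug->E
Char 6 ('F'): step: R->2, L=1; F->plug->G->R->H->L->C->refl->F->L'->A->R'->F->plug->G
Char 7 ('F'): step: R->3, L=1; F->plug->G->R->D->L->H->refl->B->L'->G->R'->F->plug->G
Char 8 ('D'): step: R->4, L=1; D->plug->D->R->G->L->B->refl->H->L'->D->R'->A->plug->A

Answer: FCCHEGGA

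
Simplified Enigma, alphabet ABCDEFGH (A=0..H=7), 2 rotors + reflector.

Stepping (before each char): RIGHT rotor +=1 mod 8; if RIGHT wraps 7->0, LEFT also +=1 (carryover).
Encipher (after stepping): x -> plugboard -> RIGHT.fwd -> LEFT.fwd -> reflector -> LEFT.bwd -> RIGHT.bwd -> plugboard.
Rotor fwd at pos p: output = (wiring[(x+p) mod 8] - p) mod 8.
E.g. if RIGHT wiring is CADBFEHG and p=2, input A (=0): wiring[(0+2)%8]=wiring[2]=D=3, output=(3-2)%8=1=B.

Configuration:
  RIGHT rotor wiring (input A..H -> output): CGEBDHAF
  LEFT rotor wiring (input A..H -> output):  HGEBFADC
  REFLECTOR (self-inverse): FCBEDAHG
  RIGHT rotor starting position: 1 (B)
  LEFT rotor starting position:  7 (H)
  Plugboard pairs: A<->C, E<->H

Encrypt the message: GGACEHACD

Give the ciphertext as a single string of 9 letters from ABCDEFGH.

Answer: BEHDFDEGE

Derivation:
Char 1 ('G'): step: R->2, L=7; G->plug->G->R->A->L->D->refl->E->L'->H->R'->B->plug->B
Char 2 ('G'): step: R->3, L=7; G->plug->G->R->D->L->F->refl->A->L'->B->R'->H->plug->E
Char 3 ('A'): step: R->4, L=7; A->plug->C->R->E->L->C->refl->B->L'->G->R'->E->plug->H
Char 4 ('C'): step: R->5, L=7; C->plug->A->R->C->L->H->refl->G->L'->F->R'->D->plug->D
Char 5 ('E'): step: R->6, L=7; E->plug->H->R->B->L->A->refl->F->L'->D->R'->F->plug->F
Char 6 ('H'): step: R->7, L=7; H->plug->E->R->C->L->H->refl->G->L'->F->R'->D->plug->D
Char 7 ('A'): step: R->0, L->0 (L advanced); A->plug->C->R->E->L->F->refl->A->L'->F->R'->H->plug->E
Char 8 ('C'): step: R->1, L=0; C->plug->A->R->F->L->A->refl->F->L'->E->R'->G->plug->G
Char 9 ('D'): step: R->2, L=0; D->plug->D->R->F->L->A->refl->F->L'->E->R'->H->plug->E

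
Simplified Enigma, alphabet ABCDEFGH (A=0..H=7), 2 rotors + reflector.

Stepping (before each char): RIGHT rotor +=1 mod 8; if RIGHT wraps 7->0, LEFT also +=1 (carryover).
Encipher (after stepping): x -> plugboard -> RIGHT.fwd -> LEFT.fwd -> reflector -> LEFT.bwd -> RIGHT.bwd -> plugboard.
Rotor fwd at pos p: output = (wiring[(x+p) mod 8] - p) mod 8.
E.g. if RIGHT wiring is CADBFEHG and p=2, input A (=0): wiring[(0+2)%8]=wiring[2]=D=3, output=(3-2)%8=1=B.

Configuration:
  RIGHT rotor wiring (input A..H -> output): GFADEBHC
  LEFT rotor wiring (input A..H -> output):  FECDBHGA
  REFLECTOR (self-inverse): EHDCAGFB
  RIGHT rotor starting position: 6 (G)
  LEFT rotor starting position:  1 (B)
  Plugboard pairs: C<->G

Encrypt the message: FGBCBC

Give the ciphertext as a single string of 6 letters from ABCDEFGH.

Answer: EEFFCA

Derivation:
Char 1 ('F'): step: R->7, L=1; F->plug->F->R->F->L->F->refl->G->L'->E->R'->E->plug->E
Char 2 ('G'): step: R->0, L->2 (L advanced); G->plug->C->R->A->L->A->refl->E->L'->E->R'->E->plug->E
Char 3 ('B'): step: R->1, L=2; B->plug->B->R->H->L->C->refl->D->L'->G->R'->F->plug->F
Char 4 ('C'): step: R->2, L=2; C->plug->G->R->E->L->E->refl->A->L'->A->R'->F->plug->F
Char 5 ('B'): step: R->3, L=2; B->plug->B->R->B->L->B->refl->H->L'->C->R'->G->plug->C
Char 6 ('C'): step: R->4, L=2; C->plug->G->R->E->L->E->refl->A->L'->A->R'->A->plug->A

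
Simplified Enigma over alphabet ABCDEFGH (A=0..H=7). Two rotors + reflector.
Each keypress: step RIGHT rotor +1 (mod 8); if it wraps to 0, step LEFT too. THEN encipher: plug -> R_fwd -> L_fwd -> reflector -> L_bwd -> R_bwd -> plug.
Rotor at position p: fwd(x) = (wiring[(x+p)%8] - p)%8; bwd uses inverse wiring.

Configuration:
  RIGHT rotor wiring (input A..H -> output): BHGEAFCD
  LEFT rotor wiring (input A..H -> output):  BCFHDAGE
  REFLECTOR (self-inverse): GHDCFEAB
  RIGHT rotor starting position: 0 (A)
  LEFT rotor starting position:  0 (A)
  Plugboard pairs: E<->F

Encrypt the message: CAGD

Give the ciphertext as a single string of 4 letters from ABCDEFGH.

Answer: HEAG

Derivation:
Char 1 ('C'): step: R->1, L=0; C->plug->C->R->D->L->H->refl->B->L'->A->R'->H->plug->H
Char 2 ('A'): step: R->2, L=0; A->plug->A->R->E->L->D->refl->C->L'->B->R'->F->plug->E
Char 3 ('G'): step: R->3, L=0; G->plug->G->R->E->L->D->refl->C->L'->B->R'->A->plug->A
Char 4 ('D'): step: R->4, L=0; D->plug->D->R->H->L->E->refl->F->L'->C->R'->G->plug->G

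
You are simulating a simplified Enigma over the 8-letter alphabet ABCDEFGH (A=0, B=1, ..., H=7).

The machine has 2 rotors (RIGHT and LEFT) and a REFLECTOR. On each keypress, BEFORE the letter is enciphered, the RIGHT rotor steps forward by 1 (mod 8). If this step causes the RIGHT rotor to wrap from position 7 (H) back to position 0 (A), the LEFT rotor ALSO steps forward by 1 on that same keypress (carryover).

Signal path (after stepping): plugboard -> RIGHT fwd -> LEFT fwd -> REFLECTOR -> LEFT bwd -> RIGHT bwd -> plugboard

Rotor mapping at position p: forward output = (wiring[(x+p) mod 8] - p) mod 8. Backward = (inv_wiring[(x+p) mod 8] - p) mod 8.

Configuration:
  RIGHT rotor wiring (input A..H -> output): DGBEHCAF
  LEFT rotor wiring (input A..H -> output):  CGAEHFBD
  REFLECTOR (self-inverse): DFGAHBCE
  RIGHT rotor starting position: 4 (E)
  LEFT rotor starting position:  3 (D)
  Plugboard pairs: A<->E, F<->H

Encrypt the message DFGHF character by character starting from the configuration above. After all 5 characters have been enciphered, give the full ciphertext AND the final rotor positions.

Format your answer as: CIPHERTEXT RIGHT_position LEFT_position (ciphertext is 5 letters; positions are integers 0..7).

Char 1 ('D'): step: R->5, L=3; D->plug->D->R->G->L->D->refl->A->L'->E->R'->F->plug->H
Char 2 ('F'): step: R->6, L=3; F->plug->H->R->E->L->A->refl->D->L'->G->R'->F->plug->H
Char 3 ('G'): step: R->7, L=3; G->plug->G->R->D->L->G->refl->C->L'->C->R'->D->plug->D
Char 4 ('H'): step: R->0, L->4 (L advanced); H->plug->F->R->C->L->F->refl->B->L'->B->R'->C->plug->C
Char 5 ('F'): step: R->1, L=4; F->plug->H->R->C->L->F->refl->B->L'->B->R'->E->plug->A
Final: ciphertext=HHDCA, RIGHT=1, LEFT=4

Answer: HHDCA 1 4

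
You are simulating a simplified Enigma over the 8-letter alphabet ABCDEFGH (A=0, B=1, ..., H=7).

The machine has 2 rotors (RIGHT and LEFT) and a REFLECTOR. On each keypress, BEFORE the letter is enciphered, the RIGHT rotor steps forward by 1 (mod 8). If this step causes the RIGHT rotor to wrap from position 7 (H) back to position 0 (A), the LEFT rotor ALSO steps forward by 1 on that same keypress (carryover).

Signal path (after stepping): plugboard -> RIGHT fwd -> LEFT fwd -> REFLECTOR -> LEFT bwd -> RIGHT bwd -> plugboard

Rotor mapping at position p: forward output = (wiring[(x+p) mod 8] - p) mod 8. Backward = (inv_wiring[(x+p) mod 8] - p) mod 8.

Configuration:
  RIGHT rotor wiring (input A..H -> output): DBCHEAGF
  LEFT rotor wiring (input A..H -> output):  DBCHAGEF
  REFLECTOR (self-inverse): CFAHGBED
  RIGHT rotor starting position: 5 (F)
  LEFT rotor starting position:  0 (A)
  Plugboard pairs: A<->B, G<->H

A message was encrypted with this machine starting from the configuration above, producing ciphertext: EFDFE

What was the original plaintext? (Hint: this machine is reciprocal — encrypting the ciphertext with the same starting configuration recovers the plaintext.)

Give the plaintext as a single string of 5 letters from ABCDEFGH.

Char 1 ('E'): step: R->6, L=0; E->plug->E->R->E->L->A->refl->C->L'->C->R'->H->plug->G
Char 2 ('F'): step: R->7, L=0; F->plug->F->R->F->L->G->refl->E->L'->G->R'->A->plug->B
Char 3 ('D'): step: R->0, L->1 (L advanced); D->plug->D->R->H->L->C->refl->A->L'->A->R'->F->plug->F
Char 4 ('F'): step: R->1, L=1; F->plug->F->R->F->L->D->refl->H->L'->D->R'->D->plug->D
Char 5 ('E'): step: R->2, L=1; E->plug->E->R->E->L->F->refl->B->L'->B->R'->G->plug->H

Answer: GBFDH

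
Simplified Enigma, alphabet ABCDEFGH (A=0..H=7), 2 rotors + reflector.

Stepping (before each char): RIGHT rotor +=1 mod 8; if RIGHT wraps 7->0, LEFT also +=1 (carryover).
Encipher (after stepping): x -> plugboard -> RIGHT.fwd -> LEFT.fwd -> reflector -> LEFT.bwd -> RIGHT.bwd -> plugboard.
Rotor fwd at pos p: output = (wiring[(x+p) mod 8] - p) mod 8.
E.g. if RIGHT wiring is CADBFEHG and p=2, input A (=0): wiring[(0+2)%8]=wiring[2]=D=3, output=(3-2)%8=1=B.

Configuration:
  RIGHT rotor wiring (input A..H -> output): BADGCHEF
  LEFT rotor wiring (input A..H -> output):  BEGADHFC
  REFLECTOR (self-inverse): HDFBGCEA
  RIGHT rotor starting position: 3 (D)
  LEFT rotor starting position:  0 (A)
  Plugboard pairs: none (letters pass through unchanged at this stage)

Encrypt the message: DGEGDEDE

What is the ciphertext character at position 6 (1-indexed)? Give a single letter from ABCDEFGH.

Char 1 ('D'): step: R->4, L=0; D->plug->D->R->B->L->E->refl->G->L'->C->R'->H->plug->H
Char 2 ('G'): step: R->5, L=0; G->plug->G->R->B->L->E->refl->G->L'->C->R'->A->plug->A
Char 3 ('E'): step: R->6, L=0; E->plug->E->R->F->L->H->refl->A->L'->D->R'->C->plug->C
Char 4 ('G'): step: R->7, L=0; G->plug->G->R->A->L->B->refl->D->L'->E->R'->D->plug->D
Char 5 ('D'): step: R->0, L->1 (L advanced); D->plug->D->R->G->L->B->refl->D->L'->A->R'->B->plug->B
Char 6 ('E'): step: R->1, L=1; E->plug->E->R->G->L->B->refl->D->L'->A->R'->H->plug->H

H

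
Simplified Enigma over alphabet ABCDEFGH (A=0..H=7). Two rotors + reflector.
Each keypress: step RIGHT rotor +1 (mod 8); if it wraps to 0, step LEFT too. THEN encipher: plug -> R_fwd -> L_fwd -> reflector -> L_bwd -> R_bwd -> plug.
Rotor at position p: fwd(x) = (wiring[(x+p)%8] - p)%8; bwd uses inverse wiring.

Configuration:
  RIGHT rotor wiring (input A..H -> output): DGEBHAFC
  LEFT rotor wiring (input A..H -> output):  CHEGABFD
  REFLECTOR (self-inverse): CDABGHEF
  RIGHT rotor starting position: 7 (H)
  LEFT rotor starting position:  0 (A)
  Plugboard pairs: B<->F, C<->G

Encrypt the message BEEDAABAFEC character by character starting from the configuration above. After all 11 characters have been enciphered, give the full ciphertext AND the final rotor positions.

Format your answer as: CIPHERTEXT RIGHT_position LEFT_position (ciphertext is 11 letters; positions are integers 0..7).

Char 1 ('B'): step: R->0, L->1 (L advanced); B->plug->F->R->A->L->G->refl->E->L'->F->R'->G->plug->C
Char 2 ('E'): step: R->1, L=1; E->plug->E->R->H->L->B->refl->D->L'->B->R'->G->plug->C
Char 3 ('E'): step: R->2, L=1; E->plug->E->R->D->L->H->refl->F->L'->C->R'->A->plug->A
Char 4 ('D'): step: R->3, L=1; D->plug->D->R->C->L->F->refl->H->L'->D->R'->G->plug->C
Char 5 ('A'): step: R->4, L=1; A->plug->A->R->D->L->H->refl->F->L'->C->R'->F->plug->B
Char 6 ('A'): step: R->5, L=1; A->plug->A->R->D->L->H->refl->F->L'->C->R'->H->plug->H
Char 7 ('B'): step: R->6, L=1; B->plug->F->R->D->L->H->refl->F->L'->C->R'->H->plug->H
Char 8 ('A'): step: R->7, L=1; A->plug->A->R->D->L->H->refl->F->L'->C->R'->E->plug->E
Char 9 ('F'): step: R->0, L->2 (L advanced); F->plug->B->R->G->L->A->refl->C->L'->A->R'->F->plug->B
Char 10 ('E'): step: R->1, L=2; E->plug->E->R->H->L->F->refl->H->L'->D->R'->B->plug->F
Char 11 ('C'): step: R->2, L=2; C->plug->G->R->B->L->E->refl->G->L'->C->R'->A->plug->A
Final: ciphertext=CCACBHHEBFA, RIGHT=2, LEFT=2

Answer: CCACBHHEBFA 2 2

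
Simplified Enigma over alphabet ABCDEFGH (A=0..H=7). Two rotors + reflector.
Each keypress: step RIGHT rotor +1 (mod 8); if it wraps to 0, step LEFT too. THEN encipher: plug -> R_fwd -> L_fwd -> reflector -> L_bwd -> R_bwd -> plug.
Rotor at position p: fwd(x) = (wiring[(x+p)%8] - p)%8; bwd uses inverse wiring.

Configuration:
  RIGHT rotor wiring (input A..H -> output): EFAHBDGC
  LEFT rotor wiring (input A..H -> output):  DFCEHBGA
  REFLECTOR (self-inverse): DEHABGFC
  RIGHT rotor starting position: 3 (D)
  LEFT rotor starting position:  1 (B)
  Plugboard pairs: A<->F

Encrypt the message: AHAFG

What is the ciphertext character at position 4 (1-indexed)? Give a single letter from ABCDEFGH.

Char 1 ('A'): step: R->4, L=1; A->plug->F->R->B->L->B->refl->E->L'->A->R'->E->plug->E
Char 2 ('H'): step: R->5, L=1; H->plug->H->R->E->L->A->refl->D->L'->C->R'->G->plug->G
Char 3 ('A'): step: R->6, L=1; A->plug->F->R->B->L->B->refl->E->L'->A->R'->A->plug->F
Char 4 ('F'): step: R->7, L=1; F->plug->A->R->D->L->G->refl->F->L'->F->R'->B->plug->B

B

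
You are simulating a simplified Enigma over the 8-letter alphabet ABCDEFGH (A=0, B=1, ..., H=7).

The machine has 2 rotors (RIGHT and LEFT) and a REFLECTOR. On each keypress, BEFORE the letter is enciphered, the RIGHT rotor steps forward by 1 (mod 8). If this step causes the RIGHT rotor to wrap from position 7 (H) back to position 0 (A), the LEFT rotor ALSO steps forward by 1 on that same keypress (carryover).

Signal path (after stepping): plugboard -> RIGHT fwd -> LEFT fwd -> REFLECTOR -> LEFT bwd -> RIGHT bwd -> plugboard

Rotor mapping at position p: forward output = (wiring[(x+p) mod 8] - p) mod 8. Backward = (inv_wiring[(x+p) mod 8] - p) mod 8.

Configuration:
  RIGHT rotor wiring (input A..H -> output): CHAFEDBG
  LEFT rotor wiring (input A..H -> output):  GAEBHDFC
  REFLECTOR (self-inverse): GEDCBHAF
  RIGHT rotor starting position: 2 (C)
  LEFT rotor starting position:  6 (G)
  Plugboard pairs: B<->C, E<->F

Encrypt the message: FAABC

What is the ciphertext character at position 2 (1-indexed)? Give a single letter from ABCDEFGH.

Char 1 ('F'): step: R->3, L=6; F->plug->E->R->D->L->C->refl->D->L'->F->R'->H->plug->H
Char 2 ('A'): step: R->4, L=6; A->plug->A->R->A->L->H->refl->F->L'->H->R'->B->plug->C

C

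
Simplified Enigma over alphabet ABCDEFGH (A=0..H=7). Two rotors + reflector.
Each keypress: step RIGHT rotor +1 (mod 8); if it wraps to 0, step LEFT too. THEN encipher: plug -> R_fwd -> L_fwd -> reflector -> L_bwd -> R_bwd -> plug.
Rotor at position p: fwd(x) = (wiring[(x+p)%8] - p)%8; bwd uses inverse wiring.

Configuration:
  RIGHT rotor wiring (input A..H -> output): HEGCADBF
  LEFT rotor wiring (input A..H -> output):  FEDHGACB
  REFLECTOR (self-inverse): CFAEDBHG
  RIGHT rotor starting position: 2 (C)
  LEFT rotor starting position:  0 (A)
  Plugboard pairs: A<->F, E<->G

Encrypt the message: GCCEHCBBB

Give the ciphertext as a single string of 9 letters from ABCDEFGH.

Char 1 ('G'): step: R->3, L=0; G->plug->E->R->C->L->D->refl->E->L'->B->R'->G->plug->E
Char 2 ('C'): step: R->4, L=0; C->plug->C->R->F->L->A->refl->C->L'->G->R'->H->plug->H
Char 3 ('C'): step: R->5, L=0; C->plug->C->R->A->L->F->refl->B->L'->H->R'->E->plug->G
Char 4 ('E'): step: R->6, L=0; E->plug->G->R->C->L->D->refl->E->L'->B->R'->C->plug->C
Char 5 ('H'): step: R->7, L=0; H->plug->H->R->C->L->D->refl->E->L'->B->R'->F->plug->A
Char 6 ('C'): step: R->0, L->1 (L advanced); C->plug->C->R->G->L->A->refl->C->L'->B->R'->G->plug->E
Char 7 ('B'): step: R->1, L=1; B->plug->B->R->F->L->B->refl->F->L'->D->R'->A->plug->F
Char 8 ('B'): step: R->2, L=1; B->plug->B->R->A->L->D->refl->E->L'->H->R'->E->plug->G
Char 9 ('B'): step: R->3, L=1; B->plug->B->R->F->L->B->refl->F->L'->D->R'->H->plug->H

Answer: EHGCAEFGH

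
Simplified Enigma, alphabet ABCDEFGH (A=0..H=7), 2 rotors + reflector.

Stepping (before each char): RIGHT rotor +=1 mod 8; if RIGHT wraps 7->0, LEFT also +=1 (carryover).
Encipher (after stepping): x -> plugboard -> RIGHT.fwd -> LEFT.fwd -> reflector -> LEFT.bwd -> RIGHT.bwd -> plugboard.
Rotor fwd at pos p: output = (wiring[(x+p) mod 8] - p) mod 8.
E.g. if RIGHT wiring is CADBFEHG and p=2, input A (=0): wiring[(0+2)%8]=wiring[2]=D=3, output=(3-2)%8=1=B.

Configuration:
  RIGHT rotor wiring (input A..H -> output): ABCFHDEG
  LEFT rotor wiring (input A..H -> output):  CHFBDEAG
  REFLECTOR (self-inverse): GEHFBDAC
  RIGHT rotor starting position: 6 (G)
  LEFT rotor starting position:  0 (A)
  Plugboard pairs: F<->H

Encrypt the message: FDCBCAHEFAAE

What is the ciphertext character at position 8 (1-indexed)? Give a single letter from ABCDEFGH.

Char 1 ('F'): step: R->7, L=0; F->plug->H->R->F->L->E->refl->B->L'->D->R'->D->plug->D
Char 2 ('D'): step: R->0, L->1 (L advanced); D->plug->D->R->F->L->H->refl->C->L'->D->R'->F->plug->H
Char 3 ('C'): step: R->1, L=1; C->plug->C->R->E->L->D->refl->F->L'->G->R'->D->plug->D
Char 4 ('B'): step: R->2, L=1; B->plug->B->R->D->L->C->refl->H->L'->F->R'->C->plug->C
Char 5 ('C'): step: R->3, L=1; C->plug->C->R->A->L->G->refl->A->L'->C->R'->A->plug->A
Char 6 ('A'): step: R->4, L=1; A->plug->A->R->D->L->C->refl->H->L'->F->R'->F->plug->H
Char 7 ('H'): step: R->5, L=1; H->plug->F->R->F->L->H->refl->C->L'->D->R'->D->plug->D
Char 8 ('E'): step: R->6, L=1; E->plug->E->R->E->L->D->refl->F->L'->G->R'->A->plug->A

A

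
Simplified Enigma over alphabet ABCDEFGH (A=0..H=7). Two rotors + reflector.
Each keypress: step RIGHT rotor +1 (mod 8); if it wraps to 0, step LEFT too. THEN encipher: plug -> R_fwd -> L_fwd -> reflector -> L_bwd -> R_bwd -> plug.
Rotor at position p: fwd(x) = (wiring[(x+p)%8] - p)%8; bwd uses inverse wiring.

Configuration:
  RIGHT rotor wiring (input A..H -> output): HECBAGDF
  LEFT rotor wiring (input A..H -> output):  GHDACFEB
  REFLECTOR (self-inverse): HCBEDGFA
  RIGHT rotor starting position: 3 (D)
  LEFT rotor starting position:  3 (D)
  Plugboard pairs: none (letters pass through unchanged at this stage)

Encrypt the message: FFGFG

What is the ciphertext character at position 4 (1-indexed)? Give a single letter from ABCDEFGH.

Char 1 ('F'): step: R->4, L=3; F->plug->F->R->A->L->F->refl->G->L'->E->R'->A->plug->A
Char 2 ('F'): step: R->5, L=3; F->plug->F->R->F->L->D->refl->E->L'->G->R'->B->plug->B
Char 3 ('G'): step: R->6, L=3; G->plug->G->R->C->L->C->refl->B->L'->D->R'->F->plug->F
Char 4 ('F'): step: R->7, L=3; F->plug->F->R->B->L->H->refl->A->L'->H->R'->G->plug->G

G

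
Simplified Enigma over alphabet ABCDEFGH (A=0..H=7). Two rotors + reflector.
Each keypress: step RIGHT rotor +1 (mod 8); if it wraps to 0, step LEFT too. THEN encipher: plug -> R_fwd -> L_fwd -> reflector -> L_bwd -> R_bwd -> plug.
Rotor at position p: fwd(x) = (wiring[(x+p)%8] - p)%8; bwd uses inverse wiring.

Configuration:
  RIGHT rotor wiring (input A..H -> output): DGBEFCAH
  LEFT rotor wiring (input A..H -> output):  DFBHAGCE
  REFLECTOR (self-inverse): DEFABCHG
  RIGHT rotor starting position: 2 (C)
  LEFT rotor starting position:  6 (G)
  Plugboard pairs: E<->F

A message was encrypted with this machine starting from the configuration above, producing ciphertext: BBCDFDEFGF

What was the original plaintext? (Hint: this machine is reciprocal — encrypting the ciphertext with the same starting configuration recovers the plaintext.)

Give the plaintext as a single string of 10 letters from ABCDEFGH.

Char 1 ('B'): step: R->3, L=6; B->plug->B->R->C->L->F->refl->C->L'->G->R'->H->plug->H
Char 2 ('B'): step: R->4, L=6; B->plug->B->R->G->L->C->refl->F->L'->C->R'->F->plug->E
Char 3 ('C'): step: R->5, L=6; C->plug->C->R->C->L->F->refl->C->L'->G->R'->D->plug->D
Char 4 ('D'): step: R->6, L=6; D->plug->D->R->A->L->E->refl->B->L'->F->R'->C->plug->C
Char 5 ('F'): step: R->7, L=6; F->plug->E->R->F->L->B->refl->E->L'->A->R'->A->plug->A
Char 6 ('D'): step: R->0, L->7 (L advanced); D->plug->D->R->E->L->A->refl->D->L'->H->R'->H->plug->H
Char 7 ('E'): step: R->1, L=7; E->plug->F->R->H->L->D->refl->A->L'->E->R'->D->plug->D
Char 8 ('F'): step: R->2, L=7; F->plug->E->R->G->L->H->refl->G->L'->C->R'->B->plug->B
Char 9 ('G'): step: R->3, L=7; G->plug->G->R->D->L->C->refl->F->L'->A->R'->F->plug->E
Char 10 ('F'): step: R->4, L=7; F->plug->E->R->H->L->D->refl->A->L'->E->R'->C->plug->C

Answer: HEDCAHDBEC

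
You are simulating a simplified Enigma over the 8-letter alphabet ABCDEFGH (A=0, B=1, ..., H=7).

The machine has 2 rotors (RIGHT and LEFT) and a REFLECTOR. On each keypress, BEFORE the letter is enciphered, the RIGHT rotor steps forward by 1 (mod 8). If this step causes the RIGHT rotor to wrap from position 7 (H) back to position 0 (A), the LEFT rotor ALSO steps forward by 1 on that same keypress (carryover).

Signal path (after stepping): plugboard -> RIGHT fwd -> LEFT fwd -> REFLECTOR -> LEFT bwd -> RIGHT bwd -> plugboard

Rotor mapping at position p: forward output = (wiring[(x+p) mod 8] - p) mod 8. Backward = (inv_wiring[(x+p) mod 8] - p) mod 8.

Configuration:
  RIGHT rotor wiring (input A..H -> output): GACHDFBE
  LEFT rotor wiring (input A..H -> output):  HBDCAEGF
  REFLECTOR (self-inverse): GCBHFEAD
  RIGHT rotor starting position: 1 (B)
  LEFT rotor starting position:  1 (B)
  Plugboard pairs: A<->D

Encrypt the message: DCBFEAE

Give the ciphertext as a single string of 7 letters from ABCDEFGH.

Char 1 ('D'): step: R->2, L=1; D->plug->A->R->A->L->A->refl->G->L'->H->R'->E->plug->E
Char 2 ('C'): step: R->3, L=1; C->plug->C->R->C->L->B->refl->C->L'->B->R'->E->plug->E
Char 3 ('B'): step: R->4, L=1; B->plug->B->R->B->L->C->refl->B->L'->C->R'->E->plug->E
Char 4 ('F'): step: R->5, L=1; F->plug->F->R->F->L->F->refl->E->L'->G->R'->H->plug->H
Char 5 ('E'): step: R->6, L=1; E->plug->E->R->E->L->D->refl->H->L'->D->R'->A->plug->D
Char 6 ('A'): step: R->7, L=1; A->plug->D->R->D->L->H->refl->D->L'->E->R'->F->plug->F
Char 7 ('E'): step: R->0, L->2 (L advanced); E->plug->E->R->D->L->C->refl->B->L'->A->R'->B->plug->B

Answer: EEEHDFB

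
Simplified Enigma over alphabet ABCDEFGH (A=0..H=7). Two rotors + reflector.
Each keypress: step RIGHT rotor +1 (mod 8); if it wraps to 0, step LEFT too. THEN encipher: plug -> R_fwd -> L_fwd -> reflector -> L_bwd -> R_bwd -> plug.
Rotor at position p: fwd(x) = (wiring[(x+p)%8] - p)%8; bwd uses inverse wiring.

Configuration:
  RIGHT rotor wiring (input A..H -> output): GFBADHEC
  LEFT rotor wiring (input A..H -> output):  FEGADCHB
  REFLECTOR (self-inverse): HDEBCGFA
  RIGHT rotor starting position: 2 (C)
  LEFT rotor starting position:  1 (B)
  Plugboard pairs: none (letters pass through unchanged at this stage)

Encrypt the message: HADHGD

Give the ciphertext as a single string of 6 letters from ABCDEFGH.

Char 1 ('H'): step: R->3, L=1; H->plug->H->R->G->L->A->refl->H->L'->C->R'->G->plug->G
Char 2 ('A'): step: R->4, L=1; A->plug->A->R->H->L->E->refl->C->L'->D->R'->B->plug->B
Char 3 ('D'): step: R->5, L=1; D->plug->D->R->B->L->F->refl->G->L'->F->R'->C->plug->C
Char 4 ('H'): step: R->6, L=1; H->plug->H->R->B->L->F->refl->G->L'->F->R'->G->plug->G
Char 5 ('G'): step: R->7, L=1; G->plug->G->R->A->L->D->refl->B->L'->E->R'->F->plug->F
Char 6 ('D'): step: R->0, L->2 (L advanced); D->plug->D->R->A->L->E->refl->C->L'->H->R'->F->plug->F

Answer: GBCGFF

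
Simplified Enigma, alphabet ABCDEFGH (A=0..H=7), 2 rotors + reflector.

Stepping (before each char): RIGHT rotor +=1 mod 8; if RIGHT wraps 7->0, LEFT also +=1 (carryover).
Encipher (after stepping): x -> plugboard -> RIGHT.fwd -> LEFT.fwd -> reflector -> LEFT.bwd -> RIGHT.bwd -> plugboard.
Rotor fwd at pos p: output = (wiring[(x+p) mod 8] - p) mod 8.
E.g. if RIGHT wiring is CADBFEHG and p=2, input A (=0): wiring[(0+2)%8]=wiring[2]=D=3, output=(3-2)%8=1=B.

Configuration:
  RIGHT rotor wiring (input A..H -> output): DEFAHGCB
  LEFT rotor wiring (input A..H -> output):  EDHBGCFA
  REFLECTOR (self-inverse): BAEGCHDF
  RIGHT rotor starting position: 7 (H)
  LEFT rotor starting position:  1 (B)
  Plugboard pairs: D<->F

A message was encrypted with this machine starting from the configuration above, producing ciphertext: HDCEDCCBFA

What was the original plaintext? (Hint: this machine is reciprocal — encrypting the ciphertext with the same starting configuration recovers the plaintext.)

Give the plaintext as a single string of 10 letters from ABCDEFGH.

Char 1 ('H'): step: R->0, L->2 (L advanced); H->plug->H->R->B->L->H->refl->F->L'->A->R'->D->plug->F
Char 2 ('D'): step: R->1, L=2; D->plug->F->R->B->L->H->refl->F->L'->A->R'->G->plug->G
Char 3 ('C'): step: R->2, L=2; C->plug->C->R->F->L->G->refl->D->L'->E->R'->D->plug->F
Char 4 ('E'): step: R->3, L=2; E->plug->E->R->G->L->C->refl->E->L'->C->R'->H->plug->H
Char 5 ('D'): step: R->4, L=2; D->plug->F->R->A->L->F->refl->H->L'->B->R'->G->plug->G
Char 6 ('C'): step: R->5, L=2; C->plug->C->R->E->L->D->refl->G->L'->F->R'->B->plug->B
Char 7 ('C'): step: R->6, L=2; C->plug->C->R->F->L->G->refl->D->L'->E->R'->A->plug->A
Char 8 ('B'): step: R->7, L=2; B->plug->B->R->E->L->D->refl->G->L'->F->R'->C->plug->C
Char 9 ('F'): step: R->0, L->3 (L advanced); F->plug->D->R->A->L->G->refl->D->L'->B->R'->H->plug->H
Char 10 ('A'): step: R->1, L=3; A->plug->A->R->D->L->C->refl->E->L'->H->R'->C->plug->C

Answer: FGFHGBACHC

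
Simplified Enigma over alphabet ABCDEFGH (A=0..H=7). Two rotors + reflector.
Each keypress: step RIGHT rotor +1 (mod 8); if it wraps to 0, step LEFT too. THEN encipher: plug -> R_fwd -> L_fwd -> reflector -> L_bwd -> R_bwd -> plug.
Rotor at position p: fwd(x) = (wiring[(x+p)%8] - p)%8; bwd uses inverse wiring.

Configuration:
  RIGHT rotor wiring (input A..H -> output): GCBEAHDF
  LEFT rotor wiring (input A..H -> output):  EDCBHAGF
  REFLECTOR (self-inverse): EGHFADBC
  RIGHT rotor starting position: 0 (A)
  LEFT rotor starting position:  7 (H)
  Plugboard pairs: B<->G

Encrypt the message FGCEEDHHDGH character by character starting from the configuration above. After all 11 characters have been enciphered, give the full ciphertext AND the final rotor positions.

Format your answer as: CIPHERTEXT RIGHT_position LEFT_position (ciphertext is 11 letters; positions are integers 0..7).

Char 1 ('F'): step: R->1, L=7; F->plug->F->R->C->L->E->refl->A->L'->F->R'->H->plug->H
Char 2 ('G'): step: R->2, L=7; G->plug->B->R->C->L->E->refl->A->L'->F->R'->D->plug->D
Char 3 ('C'): step: R->3, L=7; C->plug->C->R->E->L->C->refl->H->L'->H->R'->G->plug->B
Char 4 ('E'): step: R->4, L=7; E->plug->E->R->C->L->E->refl->A->L'->F->R'->G->plug->B
Char 5 ('E'): step: R->5, L=7; E->plug->E->R->F->L->A->refl->E->L'->C->R'->A->plug->A
Char 6 ('D'): step: R->6, L=7; D->plug->D->R->E->L->C->refl->H->L'->H->R'->B->plug->G
Char 7 ('H'): step: R->7, L=7; H->plug->H->R->E->L->C->refl->H->L'->H->R'->B->plug->G
Char 8 ('H'): step: R->0, L->0 (L advanced); H->plug->H->R->F->L->A->refl->E->L'->A->R'->E->plug->E
Char 9 ('D'): step: R->1, L=0; D->plug->D->R->H->L->F->refl->D->L'->B->R'->A->plug->A
Char 10 ('G'): step: R->2, L=0; G->plug->B->R->C->L->C->refl->H->L'->E->R'->G->plug->B
Char 11 ('H'): step: R->3, L=0; H->plug->H->R->G->L->G->refl->B->L'->D->R'->F->plug->F
Final: ciphertext=HDBBAGGEABF, RIGHT=3, LEFT=0

Answer: HDBBAGGEABF 3 0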